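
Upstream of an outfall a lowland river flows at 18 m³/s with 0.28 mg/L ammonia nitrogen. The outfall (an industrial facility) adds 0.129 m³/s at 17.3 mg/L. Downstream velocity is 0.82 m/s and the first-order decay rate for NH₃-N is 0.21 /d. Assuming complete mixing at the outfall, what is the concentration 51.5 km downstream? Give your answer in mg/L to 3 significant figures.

0.344 mg/L

After complete mixing, C₀ = (0.129·17.3 + 18·0.28) / 18.13 = 0.4011 mg/L.
Travel time t = 5.15e+04 m / 0.82 m/s = 6.28e+04 s = 0.7269 d.
C = 0.4011·exp(−0.21·0.7269) = 0.4011·0.8584 = 0.3443 mg/L.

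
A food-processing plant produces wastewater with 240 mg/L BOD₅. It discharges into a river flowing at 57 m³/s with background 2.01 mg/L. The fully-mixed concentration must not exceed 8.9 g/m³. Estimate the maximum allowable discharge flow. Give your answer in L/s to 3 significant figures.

1700 L/s

Mass balance at complete mixing: C_std·(Q_w + Q_r) = Q_w·C_e + Q_r·C_b.
Rearranging, Q_w = Q_r·(C_std − C_b)/(C_e − C_std) = 57·(8.9 − 2.01) / (240 − 8.9) = 1.699 m³/s.
= 1699 L/s.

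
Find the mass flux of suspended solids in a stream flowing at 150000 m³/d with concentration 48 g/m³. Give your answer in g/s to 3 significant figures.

83.3 g/s

150000 m³/d = 1.736 m³/s.
Mass flux = Q·C = 1.736 m³/s × 48 g/m³ = 83.33 g/s.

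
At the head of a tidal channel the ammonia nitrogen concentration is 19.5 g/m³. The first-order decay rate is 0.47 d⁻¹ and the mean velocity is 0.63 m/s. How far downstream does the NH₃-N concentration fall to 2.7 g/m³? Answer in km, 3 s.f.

229 km

From C = C₀·e^(−kt), t = ln(C₀/C)/k = ln(19.5/2.7)/0.47 = 1.977/0.47 = 4.207 d.
Distance = v·t = 0.63 m/s × 3.635e+05 s = 2.29e+05 m = 229 km.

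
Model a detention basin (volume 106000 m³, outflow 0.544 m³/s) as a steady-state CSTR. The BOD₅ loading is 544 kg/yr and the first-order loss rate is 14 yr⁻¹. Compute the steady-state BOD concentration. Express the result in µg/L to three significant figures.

Outflow Q = 0.544 m³/s × 3.156e+07 s/yr = 1.717e+07 m³/yr.
Steady-state CSTR mass balance: W = Q·C + k·V·C, so C = W/(Q + kV).
Q + kV = 1.717e+07 + 14·106000 = 1.865e+07 m³/yr.
C = 544/1.865e+07 = 2.917e-05 kg/m³ = 0.02917 mg/L = 29.17 µg/L.

29.2 µg/L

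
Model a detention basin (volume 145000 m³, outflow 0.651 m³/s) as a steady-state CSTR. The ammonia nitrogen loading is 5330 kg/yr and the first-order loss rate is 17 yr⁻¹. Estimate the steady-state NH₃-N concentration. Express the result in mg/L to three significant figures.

Outflow Q = 0.651 m³/s × 3.156e+07 s/yr = 2.054e+07 m³/yr.
Steady-state CSTR mass balance: W = Q·C + k·V·C, so C = W/(Q + kV).
Q + kV = 2.054e+07 + 17·145000 = 2.301e+07 m³/yr.
C = 5330/2.301e+07 = 0.0002316 kg/m³ = 0.2316 mg/L.

0.232 mg/L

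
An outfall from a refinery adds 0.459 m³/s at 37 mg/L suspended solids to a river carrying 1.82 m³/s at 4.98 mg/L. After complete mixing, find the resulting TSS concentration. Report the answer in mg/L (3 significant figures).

Flow-weighted mixing gives C = (0.459·37 + 1.82·4.98) / (0.459 + 1.82) = 26.05/2.279 = 11.43 mg/L.

11.4 mg/L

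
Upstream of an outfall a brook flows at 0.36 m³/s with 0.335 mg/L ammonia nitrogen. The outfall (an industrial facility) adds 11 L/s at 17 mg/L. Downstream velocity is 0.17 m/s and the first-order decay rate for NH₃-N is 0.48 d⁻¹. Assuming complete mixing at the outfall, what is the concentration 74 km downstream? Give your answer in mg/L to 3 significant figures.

0.0739 mg/L

11 L/s = 0.011 m³/s.
After complete mixing, C₀ = (0.011·17 + 0.36·0.335) / 0.371 = 0.8291 mg/L.
Travel time t = 7.4e+04 m / 0.17 m/s = 4.353e+05 s = 5.038 d.
C = 0.8291·exp(−0.48·5.038) = 0.8291·0.08907 = 0.07385 mg/L.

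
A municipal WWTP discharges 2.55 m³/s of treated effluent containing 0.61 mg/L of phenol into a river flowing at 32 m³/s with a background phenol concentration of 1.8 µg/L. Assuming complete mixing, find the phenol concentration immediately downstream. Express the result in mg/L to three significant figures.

1.8 µg/L = 0.0018 mg/L.
Conservation of mass across the mixing zone: C = (2.55·0.61 + 32·0.0018) / (2.55 + 32) = 1.613/34.55 = 0.04669 mg/L.

0.0467 mg/L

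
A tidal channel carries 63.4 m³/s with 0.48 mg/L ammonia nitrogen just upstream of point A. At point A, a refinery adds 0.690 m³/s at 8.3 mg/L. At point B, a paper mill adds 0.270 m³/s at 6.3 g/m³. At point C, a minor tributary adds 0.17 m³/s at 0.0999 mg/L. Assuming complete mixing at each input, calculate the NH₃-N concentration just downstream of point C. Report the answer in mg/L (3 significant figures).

After input A: C = (63.4·0.48 + 0.69·8.3) / 64.09 = 0.5642 mg/L.
After input B: C = (64.09·0.5642 + 0.27·6.3) / 64.36 = 0.5883 mg/L.
After input C: C = (64.36·0.5883 + 0.17·0.0999) / 64.53 = 0.587 mg/L.

0.587 mg/L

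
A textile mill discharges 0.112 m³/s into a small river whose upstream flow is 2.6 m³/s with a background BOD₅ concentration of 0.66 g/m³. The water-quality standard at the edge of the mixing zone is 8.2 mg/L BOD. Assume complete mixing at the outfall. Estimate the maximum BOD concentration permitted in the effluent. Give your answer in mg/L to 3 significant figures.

Mass balance: 8.2·2.712 = 0.112·Cₑ + 2.6·0.66.
Cₑ = (22.24 − 1.716) / 0.112 = 183.2 mg/L.

183 mg/L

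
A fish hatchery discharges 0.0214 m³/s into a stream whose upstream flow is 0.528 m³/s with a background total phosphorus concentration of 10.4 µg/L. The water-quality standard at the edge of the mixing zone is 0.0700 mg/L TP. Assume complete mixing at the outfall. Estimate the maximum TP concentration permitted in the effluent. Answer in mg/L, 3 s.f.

10.4 µg/L = 0.0104 mg/L.
Mass balance: 0.07·0.5494 = 0.0214·Cₑ + 0.528·0.0104.
Cₑ = (0.03846 − 0.005491) / 0.0214 = 1.541 mg/L.

1.54 mg/L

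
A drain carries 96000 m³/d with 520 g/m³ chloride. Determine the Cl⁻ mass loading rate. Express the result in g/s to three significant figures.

96000 m³/d = 1.111 m³/s.
Mass flux = Q·C = 1.111 m³/s × 520 g/m³ = 577.8 g/s.

578 g/s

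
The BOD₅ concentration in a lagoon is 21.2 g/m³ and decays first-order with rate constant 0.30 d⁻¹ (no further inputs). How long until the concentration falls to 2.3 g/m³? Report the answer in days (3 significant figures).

7.40 d

t = ln(C₀/C)/k = ln(21.2/2.3)/0.30 = 2.221/0.30 = 7.404 d.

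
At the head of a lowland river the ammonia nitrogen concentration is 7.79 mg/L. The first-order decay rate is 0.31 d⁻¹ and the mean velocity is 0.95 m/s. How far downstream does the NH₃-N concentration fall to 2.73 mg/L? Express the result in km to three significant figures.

278 km

From C = C₀·e^(−kt), t = ln(C₀/C)/k = ln(7.79/2.73)/0.31 = 1.049/0.31 = 3.382 d.
Distance = v·t = 0.95 m/s × 2.922e+05 s = 2.776e+05 m = 277.6 km.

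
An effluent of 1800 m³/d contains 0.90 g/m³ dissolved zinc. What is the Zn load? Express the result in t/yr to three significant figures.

1800 m³/d = 0.02083 m³/s.
Mass flux = Q·C = 0.02083 m³/s × 0.9 g/m³ = 0.01875 g/s.
= 0.01875 g/s × 31.56 = 0.5917 t/yr.

0.592 t/yr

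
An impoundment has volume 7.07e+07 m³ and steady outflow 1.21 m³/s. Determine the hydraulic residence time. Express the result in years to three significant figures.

1.85 yr

Q = 1.21 m³/s × 3.156e+07 s/yr = 3.818e+07 m³/yr.
Hydraulic residence time τ = V/Q = 7.07e+07/3.818e+07 = 1.852 yr.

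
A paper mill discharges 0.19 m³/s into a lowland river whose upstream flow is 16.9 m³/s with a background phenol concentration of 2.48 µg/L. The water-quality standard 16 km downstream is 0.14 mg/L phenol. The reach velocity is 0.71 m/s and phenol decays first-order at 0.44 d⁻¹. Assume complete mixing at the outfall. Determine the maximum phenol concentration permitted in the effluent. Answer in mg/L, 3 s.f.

13.9 mg/L

2.48 µg/L = 0.00248 mg/L.
Travel time to the compliance point: t = 1.6e+04/0.71 = 2.254e+04 s = 0.2608 d; decay factor exp(−0.44·0.2608) = 0.8916.
So the concentration just after mixing may be at most 0.14/0.8916 = 0.157 mg/L.
Mass balance: 0.157·17.09 = 0.19·Cₑ + 16.9·0.00248.
Cₑ = (2.684 − 0.04191) / 0.19 = 13.9 mg/L.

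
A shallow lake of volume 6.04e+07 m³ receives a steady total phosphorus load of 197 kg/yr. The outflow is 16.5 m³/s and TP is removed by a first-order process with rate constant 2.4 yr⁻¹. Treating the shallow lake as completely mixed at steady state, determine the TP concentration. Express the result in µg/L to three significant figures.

Outflow Q = 16.5 m³/s × 3.156e+07 s/yr = 5.207e+08 m³/yr.
Steady-state CSTR mass balance: W = Q·C + k·V·C, so C = W/(Q + kV).
Q + kV = 5.207e+08 + 2.4·6.04e+07 = 6.657e+08 m³/yr.
C = 197/6.657e+08 = 2.959e-07 kg/m³ = 0.0002959 mg/L = 0.2959 µg/L.

0.296 µg/L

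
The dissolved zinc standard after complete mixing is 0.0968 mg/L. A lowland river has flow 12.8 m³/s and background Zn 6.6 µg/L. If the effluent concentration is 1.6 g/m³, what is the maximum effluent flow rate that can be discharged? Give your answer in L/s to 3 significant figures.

768 L/s

6.6 µg/L = 0.0066 mg/L.
Mass balance at complete mixing: C_std·(Q_w + Q_r) = Q_w·C_e + Q_r·C_b.
Rearranging, Q_w = Q_r·(C_std − C_b)/(C_e − C_std) = 12.8·(0.0968 − 0.0066) / (1.6 − 0.0968) = 0.7681 m³/s.
= 768.1 L/s.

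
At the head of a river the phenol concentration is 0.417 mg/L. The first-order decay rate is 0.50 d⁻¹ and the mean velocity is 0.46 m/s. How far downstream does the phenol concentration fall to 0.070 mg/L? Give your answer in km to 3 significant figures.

142 km

From C = C₀·e^(−kt), t = ln(C₀/C)/k = ln(0.417/0.070)/0.50 = 1.785/0.50 = 3.569 d.
Distance = v·t = 0.46 m/s × 3.084e+05 s = 1.419e+05 m = 141.9 km.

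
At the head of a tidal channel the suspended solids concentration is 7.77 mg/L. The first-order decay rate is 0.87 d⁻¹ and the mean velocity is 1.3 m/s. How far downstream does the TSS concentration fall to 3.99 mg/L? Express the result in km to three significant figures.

86.0 km

From C = C₀·e^(−kt), t = ln(C₀/C)/k = ln(7.77/3.99)/0.87 = 0.6665/0.87 = 0.7661 d.
Distance = v·t = 1.3 m/s × 6.619e+04 s = 8.604e+04 m = 86.04 km.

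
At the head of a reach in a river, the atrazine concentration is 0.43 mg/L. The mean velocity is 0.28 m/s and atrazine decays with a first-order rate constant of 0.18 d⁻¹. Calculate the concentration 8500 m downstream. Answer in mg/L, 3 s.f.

0.404 mg/L

Travel time t = 8500 m / 0.28 m/s = 8500/0.28 = 3.036e+04 s = 0.3514 d.
First-order decay: C = 0.43·exp(−0.18·0.3514) = 0.43·0.9387 = 0.4036 mg/L.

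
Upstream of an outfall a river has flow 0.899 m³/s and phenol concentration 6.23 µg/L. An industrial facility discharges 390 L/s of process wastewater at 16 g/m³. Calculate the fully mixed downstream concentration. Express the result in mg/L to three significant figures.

390 L/s = 0.39 m³/s.
6.23 µg/L = 0.00623 mg/L.
Conservation of mass across the mixing zone: C = (0.39·16 + 0.899·0.00623) / (0.39 + 0.899) = 6.246/1.289 = 4.845 mg/L.

4.85 mg/L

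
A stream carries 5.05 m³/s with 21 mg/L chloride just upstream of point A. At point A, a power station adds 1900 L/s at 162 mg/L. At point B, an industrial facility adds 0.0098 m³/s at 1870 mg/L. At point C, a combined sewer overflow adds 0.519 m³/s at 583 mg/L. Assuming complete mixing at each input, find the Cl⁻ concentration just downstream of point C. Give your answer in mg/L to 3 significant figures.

1900 L/s = 1.9 m³/s.
After input A: C = (5.05·21 + 1.9·162) / 6.95 = 59.55 mg/L.
After input B: C = (6.95·59.55 + 0.0098·1870) / 6.96 = 62.1 mg/L.
After input C: C = (6.96·62.1 + 0.519·583) / 7.479 = 98.24 mg/L.

98.2 mg/L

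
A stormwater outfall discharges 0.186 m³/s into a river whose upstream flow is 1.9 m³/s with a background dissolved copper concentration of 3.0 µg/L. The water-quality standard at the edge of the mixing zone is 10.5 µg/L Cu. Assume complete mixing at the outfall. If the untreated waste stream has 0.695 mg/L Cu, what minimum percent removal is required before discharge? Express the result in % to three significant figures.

87.5 %

3.0 µg/L = 0.003 mg/L.
10.5 µg/L = 0.0105 mg/L.
Mass balance: 0.0105·2.086 = 0.186·Cₑ + 1.9·0.003.
Cₑ = (0.0219 − 0.0057) / 0.186 = 0.08711 mg/L.
Required removal = 1 − 0.08711/0.695 = 87.47 %.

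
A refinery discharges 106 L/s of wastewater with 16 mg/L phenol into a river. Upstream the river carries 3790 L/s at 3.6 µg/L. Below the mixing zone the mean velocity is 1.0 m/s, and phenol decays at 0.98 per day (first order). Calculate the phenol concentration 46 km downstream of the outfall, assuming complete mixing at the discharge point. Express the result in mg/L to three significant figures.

106 L/s = 0.106 m³/s.
3790 L/s = 3.79 m³/s.
3.6 µg/L = 0.0036 mg/L.
After complete mixing, C₀ = (0.106·16 + 3.79·0.0036) / 3.896 = 0.4388 mg/L.
Travel time t = 4.6e+04 m / 1.0 m/s = 4.6e+04 s = 0.5324 d.
C = 0.4388·exp(−0.98·0.5324) = 0.4388·0.5935 = 0.2604 mg/L.

0.260 mg/L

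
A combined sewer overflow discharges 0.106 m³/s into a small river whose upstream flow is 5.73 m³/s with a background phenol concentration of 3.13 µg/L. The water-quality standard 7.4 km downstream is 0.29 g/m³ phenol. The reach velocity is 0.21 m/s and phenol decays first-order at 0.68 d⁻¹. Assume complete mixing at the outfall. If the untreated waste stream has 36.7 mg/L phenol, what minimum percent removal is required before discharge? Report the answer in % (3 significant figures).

3.13 µg/L = 0.00313 mg/L.
Travel time to the compliance point: t = 7400/0.21 = 3.524e+04 s = 0.4078 d; decay factor exp(−0.68·0.4078) = 0.7578.
So the concentration just after mixing may be at most 0.29/0.7578 = 0.3827 mg/L.
Mass balance: 0.3827·5.836 = 0.106·Cₑ + 5.73·0.00313.
Cₑ = (2.233 − 0.01793) / 0.106 = 20.9 mg/L.
Required removal = 1 − 20.9/36.7 = 43.05 %.

43.1 %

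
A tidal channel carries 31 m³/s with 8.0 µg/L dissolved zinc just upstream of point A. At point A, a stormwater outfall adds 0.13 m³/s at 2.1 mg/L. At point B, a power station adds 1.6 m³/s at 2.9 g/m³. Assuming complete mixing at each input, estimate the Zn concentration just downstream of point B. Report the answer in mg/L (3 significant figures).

8.0 µg/L = 0.008 mg/L.
After input A: C = (31·0.008 + 0.13·2.1) / 31.13 = 0.01674 mg/L.
After input B: C = (31.13·0.01674 + 1.6·2.9) / 32.73 = 0.1577 mg/L.

0.158 mg/L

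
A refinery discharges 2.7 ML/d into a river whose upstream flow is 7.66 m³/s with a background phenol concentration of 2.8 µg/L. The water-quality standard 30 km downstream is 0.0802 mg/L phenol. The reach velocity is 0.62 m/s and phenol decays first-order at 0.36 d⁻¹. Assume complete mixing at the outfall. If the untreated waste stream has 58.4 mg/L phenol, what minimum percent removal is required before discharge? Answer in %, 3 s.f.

59.8 %

2.7 ML/d = 0.03125 m³/s.
2.8 µg/L = 0.0028 mg/L.
Travel time to the compliance point: t = 3e+04/0.62 = 4.839e+04 s = 0.56 d; decay factor exp(−0.36·0.56) = 0.8174.
So the concentration just after mixing may be at most 0.0802/0.8174 = 0.09811 mg/L.
Mass balance: 0.09811·7.691 = 0.03125·Cₑ + 7.66·0.0028.
Cₑ = (0.7546 − 0.02145) / 0.03125 = 23.46 mg/L.
Required removal = 1 − 23.46/58.4 = 59.83 %.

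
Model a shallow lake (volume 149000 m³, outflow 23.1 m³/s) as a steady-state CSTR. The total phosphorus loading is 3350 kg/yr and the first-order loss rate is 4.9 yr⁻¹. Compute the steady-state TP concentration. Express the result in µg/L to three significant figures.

4.59 µg/L

Outflow Q = 23.1 m³/s × 3.156e+07 s/yr = 7.29e+08 m³/yr.
Steady-state CSTR mass balance: W = Q·C + k·V·C, so C = W/(Q + kV).
Q + kV = 7.29e+08 + 4.9·149000 = 7.297e+08 m³/yr.
C = 3350/7.297e+08 = 4.591e-06 kg/m³ = 0.004591 mg/L = 4.591 µg/L.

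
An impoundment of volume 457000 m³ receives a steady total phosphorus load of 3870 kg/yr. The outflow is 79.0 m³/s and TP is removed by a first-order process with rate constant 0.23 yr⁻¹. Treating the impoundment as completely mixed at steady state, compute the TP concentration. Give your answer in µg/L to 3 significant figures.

Outflow Q = 79.0 m³/s × 3.156e+07 s/yr = 2.493e+09 m³/yr.
Steady-state CSTR mass balance: W = Q·C + k·V·C, so C = W/(Q + kV).
Q + kV = 2.493e+09 + 0.23·457000 = 2.493e+09 m³/yr.
C = 3870/2.493e+09 = 1.552e-06 kg/m³ = 0.001552 mg/L = 1.552 µg/L.

1.55 µg/L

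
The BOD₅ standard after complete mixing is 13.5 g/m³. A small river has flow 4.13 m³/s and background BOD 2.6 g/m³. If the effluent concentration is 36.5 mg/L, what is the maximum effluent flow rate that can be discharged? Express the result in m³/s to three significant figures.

1.96 m³/s

Mass balance at complete mixing: C_std·(Q_w + Q_r) = Q_w·C_e + Q_r·C_b.
Rearranging, Q_w = Q_r·(C_std − C_b)/(C_e − C_std) = 4.13·(13.5 − 2.6) / (36.5 − 13.5) = 1.957 m³/s.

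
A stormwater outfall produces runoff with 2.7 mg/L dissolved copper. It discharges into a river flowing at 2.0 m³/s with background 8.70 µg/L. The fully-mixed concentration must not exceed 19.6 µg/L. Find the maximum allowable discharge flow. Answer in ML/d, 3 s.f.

0.703 ML/d

8.70 µg/L = 0.0087 mg/L.
19.6 µg/L = 0.0196 mg/L.
Mass balance at complete mixing: C_std·(Q_w + Q_r) = Q_w·C_e + Q_r·C_b.
Rearranging, Q_w = Q_r·(C_std − C_b)/(C_e − C_std) = 2.0·(0.0196 − 0.0087) / (2.7 − 0.0196) = 0.008133 m³/s.
= 0.7027 ML/d.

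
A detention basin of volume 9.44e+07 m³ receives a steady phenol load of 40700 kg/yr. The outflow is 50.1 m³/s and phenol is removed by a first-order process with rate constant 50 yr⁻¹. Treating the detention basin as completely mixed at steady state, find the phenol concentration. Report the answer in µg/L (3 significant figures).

6.46 µg/L

Outflow Q = 50.1 m³/s × 3.156e+07 s/yr = 1.581e+09 m³/yr.
Steady-state CSTR mass balance: W = Q·C + k·V·C, so C = W/(Q + kV).
Q + kV = 1.581e+09 + 50·9.44e+07 = 6.301e+09 m³/yr.
C = 40700/6.301e+09 = 6.459e-06 kg/m³ = 0.006459 mg/L = 6.459 µg/L.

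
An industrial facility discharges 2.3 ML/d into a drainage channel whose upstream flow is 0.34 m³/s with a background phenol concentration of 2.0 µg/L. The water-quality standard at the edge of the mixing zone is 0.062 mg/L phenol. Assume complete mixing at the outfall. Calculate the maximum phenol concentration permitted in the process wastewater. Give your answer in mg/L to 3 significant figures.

0.828 mg/L

2.3 ML/d = 0.02662 m³/s.
2.0 µg/L = 0.002 mg/L.
Mass balance: 0.062·0.3666 = 0.02662·Cₑ + 0.34·0.002.
Cₑ = (0.02273 − 0.00068) / 0.02662 = 0.8283 mg/L.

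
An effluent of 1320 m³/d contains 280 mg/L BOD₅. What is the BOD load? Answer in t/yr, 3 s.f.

135 t/yr

1320 m³/d = 0.01528 m³/s.
Mass flux = Q·C = 0.01528 m³/s × 280 g/m³ = 4.278 g/s.
= 4.278 g/s × 31.56 = 135 t/yr.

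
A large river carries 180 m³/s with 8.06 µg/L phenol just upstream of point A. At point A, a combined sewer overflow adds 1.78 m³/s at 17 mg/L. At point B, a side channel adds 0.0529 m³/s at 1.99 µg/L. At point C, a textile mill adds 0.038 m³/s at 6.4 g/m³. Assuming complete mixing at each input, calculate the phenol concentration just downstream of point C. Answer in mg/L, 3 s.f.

8.06 µg/L = 0.00806 mg/L.
After input A: C = (180·0.00806 + 1.78·17) / 181.8 = 0.1744 mg/L.
1.99 µg/L = 0.00199 mg/L.
After input B: C = (181.8·0.1744 + 0.0529·0.00199) / 181.8 = 0.1744 mg/L.
After input C: C = (181.8·0.1744 + 0.038·6.4) / 181.9 = 0.1757 mg/L.

0.176 mg/L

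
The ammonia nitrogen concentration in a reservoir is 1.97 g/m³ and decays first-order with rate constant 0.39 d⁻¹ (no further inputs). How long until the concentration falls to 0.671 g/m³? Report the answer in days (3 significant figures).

2.76 d

t = ln(C₀/C)/k = ln(1.97/0.671)/0.39 = 1.077/0.39 = 2.762 d.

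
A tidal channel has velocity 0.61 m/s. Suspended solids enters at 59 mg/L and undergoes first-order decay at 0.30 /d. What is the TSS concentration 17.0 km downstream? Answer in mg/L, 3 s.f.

53.6 mg/L

Travel time t = 17.0 km / 0.61 m/s = 1.7e+04/0.61 = 2.787e+04 s = 0.3226 d.
First-order decay: C = 59·exp(−0.30·0.3226) = 59·0.9078 = 53.56 mg/L.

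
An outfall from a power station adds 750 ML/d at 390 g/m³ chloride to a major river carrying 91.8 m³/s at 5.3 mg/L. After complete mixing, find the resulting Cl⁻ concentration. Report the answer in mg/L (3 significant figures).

38.5 mg/L

750 ML/d = 8.681 m³/s.
Flow-weighted mixing gives C = (8.681·390 + 91.8·5.3) / (8.681 + 91.8) = 3872/100.5 = 38.53 mg/L.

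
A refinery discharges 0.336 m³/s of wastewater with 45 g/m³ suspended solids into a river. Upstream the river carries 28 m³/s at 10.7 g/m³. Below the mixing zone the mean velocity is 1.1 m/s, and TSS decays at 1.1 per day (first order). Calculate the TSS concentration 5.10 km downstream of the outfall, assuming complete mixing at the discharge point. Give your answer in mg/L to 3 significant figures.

After complete mixing, C₀ = (0.336·45 + 28·10.7) / 28.34 = 11.11 mg/L.
Travel time t = 5100 m / 1.1 m/s = 4636 s = 0.05366 d.
C = 11.11·exp(−1.1·0.05366) = 11.11·0.9427 = 10.47 mg/L.

10.5 mg/L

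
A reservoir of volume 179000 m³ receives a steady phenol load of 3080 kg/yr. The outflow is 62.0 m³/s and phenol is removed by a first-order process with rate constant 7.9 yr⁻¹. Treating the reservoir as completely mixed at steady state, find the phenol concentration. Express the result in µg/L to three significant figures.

1.57 µg/L

Outflow Q = 62.0 m³/s × 3.156e+07 s/yr = 1.957e+09 m³/yr.
Steady-state CSTR mass balance: W = Q·C + k·V·C, so C = W/(Q + kV).
Q + kV = 1.957e+09 + 7.9·179000 = 1.958e+09 m³/yr.
C = 3080/1.958e+09 = 1.573e-06 kg/m³ = 0.001573 mg/L = 1.573 µg/L.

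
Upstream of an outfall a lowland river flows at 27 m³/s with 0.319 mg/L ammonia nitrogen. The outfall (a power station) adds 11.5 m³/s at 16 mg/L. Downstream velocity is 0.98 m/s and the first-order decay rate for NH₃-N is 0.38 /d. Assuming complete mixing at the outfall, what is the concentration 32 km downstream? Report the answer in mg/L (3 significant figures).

After complete mixing, C₀ = (11.5·16 + 27·0.319) / 38.5 = 5.003 mg/L.
Travel time t = 3.2e+04 m / 0.98 m/s = 3.265e+04 s = 0.3779 d.
C = 5.003·exp(−0.38·0.3779) = 5.003·0.8662 = 4.334 mg/L.

4.33 mg/L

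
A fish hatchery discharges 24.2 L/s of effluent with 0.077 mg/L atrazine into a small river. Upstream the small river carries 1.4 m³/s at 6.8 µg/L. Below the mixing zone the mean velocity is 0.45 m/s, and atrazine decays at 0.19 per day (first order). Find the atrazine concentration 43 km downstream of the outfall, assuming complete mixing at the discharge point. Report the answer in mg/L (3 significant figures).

24.2 L/s = 0.0242 m³/s.
6.8 µg/L = 0.0068 mg/L.
After complete mixing, C₀ = (0.0242·0.077 + 1.4·0.0068) / 1.424 = 0.007993 mg/L.
Travel time t = 4.3e+04 m / 0.45 m/s = 9.556e+04 s = 1.106 d.
C = 0.007993·exp(−0.19·1.106) = 0.007993·0.8105 = 0.006478 mg/L.

0.00648 mg/L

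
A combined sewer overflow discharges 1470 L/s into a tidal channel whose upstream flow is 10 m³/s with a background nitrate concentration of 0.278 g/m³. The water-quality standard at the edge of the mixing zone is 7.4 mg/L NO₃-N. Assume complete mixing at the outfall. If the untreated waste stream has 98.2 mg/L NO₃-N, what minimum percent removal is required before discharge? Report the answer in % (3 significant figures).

1470 L/s = 1.47 m³/s.
Mass balance: 7.4·11.47 = 1.47·Cₑ + 10·0.278.
Cₑ = (84.88 − 2.78) / 1.47 = 55.85 mg/L.
Required removal = 1 − 55.85/98.2 = 43.13 %.

43.1 %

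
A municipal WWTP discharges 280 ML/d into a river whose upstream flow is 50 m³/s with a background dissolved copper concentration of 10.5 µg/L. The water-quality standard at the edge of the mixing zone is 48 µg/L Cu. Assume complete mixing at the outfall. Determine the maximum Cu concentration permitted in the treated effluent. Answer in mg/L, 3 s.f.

0.627 mg/L

280 ML/d = 3.241 m³/s.
10.5 µg/L = 0.0105 mg/L.
48 µg/L = 0.048 mg/L.
Mass balance: 0.048·53.24 = 3.241·Cₑ + 50·0.0105.
Cₑ = (2.556 − 0.525) / 3.241 = 0.6266 mg/L.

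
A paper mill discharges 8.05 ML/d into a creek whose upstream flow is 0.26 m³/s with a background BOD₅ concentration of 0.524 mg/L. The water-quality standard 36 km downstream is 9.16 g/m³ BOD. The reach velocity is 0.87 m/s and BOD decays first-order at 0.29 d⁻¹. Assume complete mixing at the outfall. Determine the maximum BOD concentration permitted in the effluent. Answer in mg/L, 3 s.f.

8.05 ML/d = 0.09317 m³/s.
Travel time to the compliance point: t = 3.6e+04/0.87 = 4.138e+04 s = 0.4789 d; decay factor exp(−0.29·0.4789) = 0.8703.
So the concentration just after mixing may be at most 9.16/0.8703 = 10.52 mg/L.
Mass balance: 10.52·0.3532 = 0.09317·Cₑ + 0.26·0.524.
Cₑ = (3.717 − 0.1362) / 0.09317 = 38.43 mg/L.

38.4 mg/L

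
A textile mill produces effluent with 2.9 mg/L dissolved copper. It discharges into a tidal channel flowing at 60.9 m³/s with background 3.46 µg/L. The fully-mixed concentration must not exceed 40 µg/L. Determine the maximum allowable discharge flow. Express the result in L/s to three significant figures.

3.46 µg/L = 0.00346 mg/L.
40 µg/L = 0.04 mg/L.
Mass balance at complete mixing: C_std·(Q_w + Q_r) = Q_w·C_e + Q_r·C_b.
Rearranging, Q_w = Q_r·(C_std − C_b)/(C_e − C_std) = 60.9·(0.04 − 0.00346) / (2.9 − 0.04) = 0.7781 m³/s.
= 778.1 L/s.

778 L/s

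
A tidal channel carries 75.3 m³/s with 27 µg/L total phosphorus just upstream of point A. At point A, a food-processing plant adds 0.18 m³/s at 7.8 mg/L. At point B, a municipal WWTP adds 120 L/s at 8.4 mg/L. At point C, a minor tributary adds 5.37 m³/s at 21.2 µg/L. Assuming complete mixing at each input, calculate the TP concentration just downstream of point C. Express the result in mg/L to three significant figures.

0.0563 mg/L

27 µg/L = 0.027 mg/L.
After input A: C = (75.3·0.027 + 0.18·7.8) / 75.48 = 0.04554 mg/L.
120 L/s = 0.12 m³/s.
After input B: C = (75.48·0.04554 + 0.12·8.4) / 75.6 = 0.0588 mg/L.
21.2 µg/L = 0.0212 mg/L.
After input C: C = (75.6·0.0588 + 5.37·0.0212) / 80.97 = 0.0563 mg/L.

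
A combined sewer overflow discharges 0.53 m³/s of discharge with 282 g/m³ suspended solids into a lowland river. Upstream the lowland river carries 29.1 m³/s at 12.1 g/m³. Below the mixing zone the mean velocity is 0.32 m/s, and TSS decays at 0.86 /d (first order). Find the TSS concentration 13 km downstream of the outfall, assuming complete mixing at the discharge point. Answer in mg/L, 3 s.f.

After complete mixing, C₀ = (0.53·282 + 29.1·12.1) / 29.63 = 16.93 mg/L.
Travel time t = 1.3e+04 m / 0.32 m/s = 4.062e+04 s = 0.4702 d.
C = 16.93·exp(−0.86·0.4702) = 16.93·0.6674 = 11.3 mg/L.

11.3 mg/L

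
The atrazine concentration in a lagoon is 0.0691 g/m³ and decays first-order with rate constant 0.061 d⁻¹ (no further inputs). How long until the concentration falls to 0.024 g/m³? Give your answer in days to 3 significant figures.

t = ln(C₀/C)/k = ln(0.0691/0.024)/0.061 = 1.058/0.061 = 17.34 d.

17.3 d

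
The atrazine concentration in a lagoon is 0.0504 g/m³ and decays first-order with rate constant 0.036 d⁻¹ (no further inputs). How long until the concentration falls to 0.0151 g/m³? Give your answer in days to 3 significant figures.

t = ln(C₀/C)/k = ln(0.0504/0.0151)/0.036 = 1.205/0.036 = 33.48 d.

33.5 d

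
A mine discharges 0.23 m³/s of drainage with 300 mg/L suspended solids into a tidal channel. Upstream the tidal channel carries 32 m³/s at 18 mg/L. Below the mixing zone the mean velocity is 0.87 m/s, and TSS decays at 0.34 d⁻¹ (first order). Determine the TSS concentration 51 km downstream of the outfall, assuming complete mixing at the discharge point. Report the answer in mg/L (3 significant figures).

After complete mixing, C₀ = (0.23·300 + 32·18) / 32.23 = 20.01 mg/L.
Travel time t = 5.1e+04 m / 0.87 m/s = 5.862e+04 s = 0.6785 d.
C = 20.01·exp(−0.34·0.6785) = 20.01·0.794 = 15.89 mg/L.

15.9 mg/L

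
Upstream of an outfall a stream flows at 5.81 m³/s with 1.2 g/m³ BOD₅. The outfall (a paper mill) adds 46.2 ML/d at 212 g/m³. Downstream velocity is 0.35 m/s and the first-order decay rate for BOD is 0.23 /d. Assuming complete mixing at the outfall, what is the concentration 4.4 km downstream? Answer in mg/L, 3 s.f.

46.2 ML/d = 0.5347 m³/s.
After complete mixing, C₀ = (0.5347·212 + 5.81·1.2) / 6.345 = 18.97 mg/L.
Travel time t = 4400 m / 0.35 m/s = 1.257e+04 s = 0.1455 d.
C = 18.97·exp(−0.23·0.1455) = 18.97·0.9671 = 18.34 mg/L.

18.3 mg/L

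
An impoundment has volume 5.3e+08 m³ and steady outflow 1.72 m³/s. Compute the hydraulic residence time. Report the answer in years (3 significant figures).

Q = 1.72 m³/s × 3.156e+07 s/yr = 5.428e+07 m³/yr.
Hydraulic residence time τ = V/Q = 5.3e+08/5.428e+07 = 9.764 yr.

9.76 yr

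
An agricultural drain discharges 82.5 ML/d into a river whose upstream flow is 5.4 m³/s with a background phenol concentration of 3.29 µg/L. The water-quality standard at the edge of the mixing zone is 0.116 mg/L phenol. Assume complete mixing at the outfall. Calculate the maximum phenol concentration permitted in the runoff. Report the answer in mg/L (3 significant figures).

0.753 mg/L

82.5 ML/d = 0.9549 m³/s.
3.29 µg/L = 0.00329 mg/L.
Mass balance: 0.116·6.355 = 0.9549·Cₑ + 5.4·0.00329.
Cₑ = (0.7372 − 0.01777) / 0.9549 = 0.7534 mg/L.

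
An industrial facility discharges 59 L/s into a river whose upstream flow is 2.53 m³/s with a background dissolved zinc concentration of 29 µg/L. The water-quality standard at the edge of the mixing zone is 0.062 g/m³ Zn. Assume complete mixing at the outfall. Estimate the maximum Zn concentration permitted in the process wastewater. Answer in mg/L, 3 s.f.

59 L/s = 0.059 m³/s.
29 µg/L = 0.029 mg/L.
Mass balance: 0.062·2.589 = 0.059·Cₑ + 2.53·0.029.
Cₑ = (0.1605 − 0.07337) / 0.059 = 1.477 mg/L.

1.48 mg/L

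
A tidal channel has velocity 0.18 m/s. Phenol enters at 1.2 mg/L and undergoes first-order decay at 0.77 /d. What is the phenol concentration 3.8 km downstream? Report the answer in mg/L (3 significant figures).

0.994 mg/L

Travel time t = 3.8 km / 0.18 m/s = 3800/0.18 = 2.111e+04 s = 0.2443 d.
First-order decay: C = 1.2·exp(−0.77·0.2443) = 1.2·0.8285 = 0.9942 mg/L.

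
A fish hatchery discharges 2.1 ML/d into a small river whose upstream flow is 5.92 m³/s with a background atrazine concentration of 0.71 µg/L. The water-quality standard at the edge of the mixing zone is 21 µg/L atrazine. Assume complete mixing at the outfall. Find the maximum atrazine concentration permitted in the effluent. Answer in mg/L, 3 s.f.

2.1 ML/d = 0.02431 m³/s.
0.71 µg/L = 0.00071 mg/L.
21 µg/L = 0.021 mg/L.
Mass balance: 0.021·5.944 = 0.02431·Cₑ + 5.92·0.00071.
Cₑ = (0.1248 − 0.004203) / 0.02431 = 4.963 mg/L.

4.96 mg/L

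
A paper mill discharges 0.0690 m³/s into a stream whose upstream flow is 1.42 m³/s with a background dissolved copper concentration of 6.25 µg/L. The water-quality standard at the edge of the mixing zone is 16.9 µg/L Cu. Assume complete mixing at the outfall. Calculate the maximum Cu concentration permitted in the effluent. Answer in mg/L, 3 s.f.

6.25 µg/L = 0.00625 mg/L.
16.9 µg/L = 0.0169 mg/L.
Mass balance: 0.0169·1.489 = 0.069·Cₑ + 1.42·0.00625.
Cₑ = (0.02516 − 0.008875) / 0.069 = 0.2361 mg/L.

0.236 mg/L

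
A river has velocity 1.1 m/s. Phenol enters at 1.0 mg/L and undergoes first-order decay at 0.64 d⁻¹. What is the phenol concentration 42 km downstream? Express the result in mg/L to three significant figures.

Travel time t = 42 km / 1.1 m/s = 4.2e+04/1.1 = 3.818e+04 s = 0.4419 d.
First-order decay: C = 1.0·exp(−0.64·0.4419) = 1.0·0.7536 = 0.7536 mg/L.

0.754 mg/L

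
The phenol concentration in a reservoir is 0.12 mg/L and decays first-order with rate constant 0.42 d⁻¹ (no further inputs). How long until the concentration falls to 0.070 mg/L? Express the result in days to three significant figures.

t = ln(C₀/C)/k = ln(0.12/0.070)/0.42 = 0.539/0.42 = 1.283 d.

1.28 d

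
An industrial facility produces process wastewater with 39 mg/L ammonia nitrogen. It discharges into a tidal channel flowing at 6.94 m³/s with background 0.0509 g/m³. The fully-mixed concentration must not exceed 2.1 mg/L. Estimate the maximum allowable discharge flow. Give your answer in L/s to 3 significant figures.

Mass balance at complete mixing: C_std·(Q_w + Q_r) = Q_w·C_e + Q_r·C_b.
Rearranging, Q_w = Q_r·(C_std − C_b)/(C_e − C_std) = 6.94·(2.1 − 0.0509) / (39 − 2.1) = 0.3854 m³/s.
= 385.4 L/s.

385 L/s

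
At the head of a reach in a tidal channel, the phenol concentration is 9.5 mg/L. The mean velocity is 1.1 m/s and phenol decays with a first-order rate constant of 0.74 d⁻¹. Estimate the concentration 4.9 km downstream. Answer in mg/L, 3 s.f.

Travel time t = 4.9 km / 1.1 m/s = 4900/1.1 = 4455 s = 0.05156 d.
First-order decay: C = 9.5·exp(−0.74·0.05156) = 9.5·0.9626 = 9.144 mg/L.

9.14 mg/L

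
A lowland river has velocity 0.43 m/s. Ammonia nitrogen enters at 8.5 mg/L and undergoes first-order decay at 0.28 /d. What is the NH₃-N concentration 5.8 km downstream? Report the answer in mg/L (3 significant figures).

8.14 mg/L

Travel time t = 5.8 km / 0.43 m/s = 5800/0.43 = 1.349e+04 s = 0.1561 d.
First-order decay: C = 8.5·exp(−0.28·0.1561) = 8.5·0.9572 = 8.136 mg/L.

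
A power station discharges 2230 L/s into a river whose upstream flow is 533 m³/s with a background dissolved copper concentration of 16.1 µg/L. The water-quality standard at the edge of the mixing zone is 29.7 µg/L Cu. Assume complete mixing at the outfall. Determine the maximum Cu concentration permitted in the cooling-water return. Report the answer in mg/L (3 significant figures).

3.28 mg/L

2230 L/s = 2.23 m³/s.
16.1 µg/L = 0.0161 mg/L.
29.7 µg/L = 0.0297 mg/L.
Mass balance: 0.0297·535.2 = 2.23·Cₑ + 533·0.0161.
Cₑ = (15.9 − 8.581) / 2.23 = 3.28 mg/L.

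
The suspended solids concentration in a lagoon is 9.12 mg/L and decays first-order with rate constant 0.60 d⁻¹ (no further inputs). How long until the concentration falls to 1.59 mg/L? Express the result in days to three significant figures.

2.91 d

t = ln(C₀/C)/k = ln(9.12/1.59)/0.60 = 1.747/0.60 = 2.911 d.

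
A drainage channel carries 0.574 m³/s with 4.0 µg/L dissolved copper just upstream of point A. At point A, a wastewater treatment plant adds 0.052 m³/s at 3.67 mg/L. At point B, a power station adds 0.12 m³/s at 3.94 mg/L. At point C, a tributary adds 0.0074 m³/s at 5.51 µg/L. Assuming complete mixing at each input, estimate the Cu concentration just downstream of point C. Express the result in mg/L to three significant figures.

4.0 µg/L = 0.004 mg/L.
After input A: C = (0.574·0.004 + 0.052·3.67) / 0.626 = 0.3085 mg/L.
After input B: C = (0.626·0.3085 + 0.12·3.94) / 0.746 = 0.8927 mg/L.
5.51 µg/L = 0.00551 mg/L.
After input C: C = (0.746·0.8927 + 0.0074·0.00551) / 0.7534 = 0.884 mg/L.

0.884 mg/L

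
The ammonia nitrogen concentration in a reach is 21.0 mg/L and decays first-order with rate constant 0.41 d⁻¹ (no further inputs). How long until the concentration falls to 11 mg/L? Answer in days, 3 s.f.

t = ln(C₀/C)/k = ln(21.0/11)/0.41 = 0.6466/0.41 = 1.577 d.

1.58 d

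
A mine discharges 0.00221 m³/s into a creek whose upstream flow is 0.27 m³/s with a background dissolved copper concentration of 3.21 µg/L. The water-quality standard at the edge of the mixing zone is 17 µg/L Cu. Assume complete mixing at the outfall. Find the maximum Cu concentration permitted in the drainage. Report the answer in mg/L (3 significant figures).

3.21 µg/L = 0.00321 mg/L.
17 µg/L = 0.017 mg/L.
Mass balance: 0.017·0.2722 = 0.00221·Cₑ + 0.27·0.00321.
Cₑ = (0.004628 − 0.0008667) / 0.00221 = 1.702 mg/L.

1.70 mg/L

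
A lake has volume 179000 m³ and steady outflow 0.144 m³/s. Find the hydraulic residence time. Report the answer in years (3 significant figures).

Q = 0.144 m³/s × 3.156e+07 s/yr = 4.544e+06 m³/yr.
Hydraulic residence time τ = V/Q = 179000/4.544e+06 = 0.03939 yr.

0.0394 yr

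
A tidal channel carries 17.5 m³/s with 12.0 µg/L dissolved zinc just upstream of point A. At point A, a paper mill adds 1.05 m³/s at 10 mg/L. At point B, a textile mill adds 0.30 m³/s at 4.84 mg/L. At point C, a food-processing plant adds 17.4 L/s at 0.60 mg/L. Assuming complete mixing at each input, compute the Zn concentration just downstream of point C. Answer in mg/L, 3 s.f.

0.645 mg/L

12.0 µg/L = 0.012 mg/L.
After input A: C = (17.5·0.012 + 1.05·10) / 18.55 = 0.5774 mg/L.
After input B: C = (18.55·0.5774 + 0.3·4.84) / 18.85 = 0.6452 mg/L.
17.4 L/s = 0.0174 m³/s.
After input C: C = (18.85·0.6452 + 0.0174·0.6) / 18.87 = 0.6452 mg/L.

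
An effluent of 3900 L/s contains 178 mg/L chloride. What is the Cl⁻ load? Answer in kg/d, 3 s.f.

60000 kg/d

3900 L/s = 3.9 m³/s.
Mass flux = Q·C = 3.9 m³/s × 178 g/m³ = 694.2 g/s.
= 694.2 g/s × 86.4 = 5.998e+04 kg/d.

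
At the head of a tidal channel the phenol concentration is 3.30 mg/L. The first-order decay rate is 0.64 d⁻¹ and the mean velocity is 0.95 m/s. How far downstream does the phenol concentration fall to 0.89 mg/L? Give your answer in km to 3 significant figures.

168 km

From C = C₀·e^(−kt), t = ln(C₀/C)/k = ln(3.30/0.89)/0.64 = 1.31/0.64 = 2.048 d.
Distance = v·t = 0.95 m/s × 1.769e+05 s = 1.681e+05 m = 168.1 km.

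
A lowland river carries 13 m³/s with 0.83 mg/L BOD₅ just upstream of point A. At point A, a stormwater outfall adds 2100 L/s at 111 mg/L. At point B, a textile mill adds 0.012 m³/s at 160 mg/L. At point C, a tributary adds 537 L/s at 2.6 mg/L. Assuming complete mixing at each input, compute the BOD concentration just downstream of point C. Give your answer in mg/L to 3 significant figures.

15.8 mg/L

2100 L/s = 2.1 m³/s.
After input A: C = (13·0.83 + 2.1·111) / 15.1 = 16.15 mg/L.
After input B: C = (15.1·16.15 + 0.012·160) / 15.11 = 16.27 mg/L.
537 L/s = 0.537 m³/s.
After input C: C = (15.11·16.27 + 0.537·2.6) / 15.65 = 15.8 mg/L.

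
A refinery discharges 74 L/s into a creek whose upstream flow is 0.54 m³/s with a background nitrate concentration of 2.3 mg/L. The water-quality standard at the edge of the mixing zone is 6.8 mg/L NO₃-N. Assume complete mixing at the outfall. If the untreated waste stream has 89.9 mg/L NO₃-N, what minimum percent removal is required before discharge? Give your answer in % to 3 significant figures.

55.9 %

74 L/s = 0.074 m³/s.
Mass balance: 6.8·0.614 = 0.074·Cₑ + 0.54·2.3.
Cₑ = (4.175 − 1.242) / 0.074 = 39.64 mg/L.
Required removal = 1 − 39.64/89.9 = 55.91 %.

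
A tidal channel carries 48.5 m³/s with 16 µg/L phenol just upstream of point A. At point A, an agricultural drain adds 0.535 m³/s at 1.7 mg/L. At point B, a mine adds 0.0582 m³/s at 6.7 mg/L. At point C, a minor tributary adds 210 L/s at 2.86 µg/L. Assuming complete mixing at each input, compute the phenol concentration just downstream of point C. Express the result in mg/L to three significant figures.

0.0421 mg/L

16 µg/L = 0.016 mg/L.
After input A: C = (48.5·0.016 + 0.535·1.7) / 49.03 = 0.03437 mg/L.
After input B: C = (49.03·0.03437 + 0.0582·6.7) / 49.09 = 0.04228 mg/L.
210 L/s = 0.21 m³/s.
2.86 µg/L = 0.00286 mg/L.
After input C: C = (49.09·0.04228 + 0.21·0.00286) / 49.3 = 0.04211 mg/L.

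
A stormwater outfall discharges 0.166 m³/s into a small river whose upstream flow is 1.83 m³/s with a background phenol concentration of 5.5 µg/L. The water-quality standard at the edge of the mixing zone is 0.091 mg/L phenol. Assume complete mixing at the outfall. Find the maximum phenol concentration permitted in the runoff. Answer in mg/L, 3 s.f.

5.5 µg/L = 0.0055 mg/L.
Mass balance: 0.091·1.996 = 0.166·Cₑ + 1.83·0.0055.
Cₑ = (0.1816 − 0.01006) / 0.166 = 1.034 mg/L.

1.03 mg/L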